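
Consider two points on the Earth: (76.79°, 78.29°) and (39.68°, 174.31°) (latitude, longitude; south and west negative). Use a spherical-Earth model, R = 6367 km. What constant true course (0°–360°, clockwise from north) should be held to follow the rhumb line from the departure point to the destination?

Δψ = ln[tan(π/4+φ₂/2)/tan(π/4+φ₁/2)] = -1.4003
Δλ = +1.6759 rad (taken the short way round)
course = atan2(Δλ, Δψ) = 129.88°

129.9°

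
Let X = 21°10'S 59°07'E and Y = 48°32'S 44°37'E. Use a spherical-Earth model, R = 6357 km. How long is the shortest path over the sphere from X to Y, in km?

Haversine: a = sin²(Δφ/2)+cos φ₁ cos φ₂ sin²(Δλ/2) = 0.06579;  σ = 2·atan2(√a,√(1−a))
σ = 29.725° → d = Rσ = 6357·0.51880 = 3298 km

3298 km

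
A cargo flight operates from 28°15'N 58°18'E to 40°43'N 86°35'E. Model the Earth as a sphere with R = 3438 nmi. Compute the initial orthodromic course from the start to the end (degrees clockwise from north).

54.2°

N = sin Δλ·cos φ₂ = +0.3591;  D = cos φ₁ sin φ₂ − sin φ₁ cos φ₂ cos Δλ = +0.2587
initial course = atan2(N, D) = 54.23°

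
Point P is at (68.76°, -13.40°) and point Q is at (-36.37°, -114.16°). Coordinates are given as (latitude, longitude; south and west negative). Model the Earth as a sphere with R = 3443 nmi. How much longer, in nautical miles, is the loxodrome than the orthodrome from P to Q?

228 nmi

Great circle: cos σ = sin φ₁ sin φ₂ + cos φ₁ cos φ₂ cos Δλ,  σ = 2.2233 rad → d_gc = 7654.8 nmi
Rhumb line: Δψ = -2.3562, q = Δφ/Δψ = 0.7787, d_rh = R√(Δφ²+q²Δλ²) = 7883.0 nmi
Excess = 7883.0 − 7654.8 = 228.2 ≈ 228 nmi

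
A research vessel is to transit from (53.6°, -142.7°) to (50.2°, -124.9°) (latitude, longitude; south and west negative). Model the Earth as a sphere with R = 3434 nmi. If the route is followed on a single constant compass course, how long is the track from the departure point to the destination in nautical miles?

Rhumb course C = atan2(Δλ, Δψ) with Δψ = ln[tan(π/4+φ₂/2)/tan(π/4+φ₁/2)] = -0.0962, Δλ = +0.3107 → C = 107.21°
d = R·|Δφ| / |cos C| = 3434·0.05934 / 0.29589 = 689 nmi

689 nmi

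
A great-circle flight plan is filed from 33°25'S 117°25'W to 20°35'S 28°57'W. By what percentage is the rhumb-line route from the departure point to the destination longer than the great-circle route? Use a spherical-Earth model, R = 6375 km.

Great circle: σ = 1.3546 rad → d_gc = Rσ = 8635.5 km
Rhumb: Δφ = +0.2240, Δλ = +1.5440, Δψ = +0.2522, q = Δφ/Δψ = 0.8882 → d_rh = R√(Δφ²+q²Δλ²) = 8858.3 km
Excess = (8858.3 − 8635.5) / 8635.5 = 222.8 / 8635.5 = 2.58% ≈ 2.6%

2.6%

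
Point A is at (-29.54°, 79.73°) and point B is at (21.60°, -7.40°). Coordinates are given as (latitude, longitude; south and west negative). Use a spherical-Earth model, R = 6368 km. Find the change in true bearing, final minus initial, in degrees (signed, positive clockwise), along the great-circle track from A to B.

Initial bearing θ₁ = atan2(sin Δλ cos φ₂, cos φ₁ sin φ₂ − sin φ₁ cos φ₂ cos Δλ) = 290.28°
Final bearing θ₂ = (initial bearing from the destination back to the start) + 180° = 298.64°
Δθ = θ₂ − θ₁ = +8.4°

+8.4°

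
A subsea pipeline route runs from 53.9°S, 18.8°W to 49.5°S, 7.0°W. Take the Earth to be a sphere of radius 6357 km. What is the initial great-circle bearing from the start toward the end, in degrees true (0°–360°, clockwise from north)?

63.7°

N = sin Δλ·cos φ₂ = +0.1328;  D = cos φ₁ sin φ₂ − sin φ₁ cos φ₂ cos Δλ = +0.0656
initial course = atan2(N, D) = 63.70°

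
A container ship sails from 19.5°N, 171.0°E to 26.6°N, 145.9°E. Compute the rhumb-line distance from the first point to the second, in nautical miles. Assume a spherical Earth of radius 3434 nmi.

Δψ = ln[tan(π/4+φ₂/2)/tan(π/4+φ₁/2)] = +0.1348;  Δφ = +0.1239 rad,  Δλ = -0.4381 rad
q = Δφ/Δψ = 0.9194
d = R·√(Δφ² + q²Δλ²) = 3434·0.42138 = 1447 nmi

1447 nmi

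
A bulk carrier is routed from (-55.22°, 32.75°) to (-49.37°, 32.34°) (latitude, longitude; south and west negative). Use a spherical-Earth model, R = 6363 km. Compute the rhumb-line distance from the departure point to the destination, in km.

Rhumb course C = atan2(Δλ, Δψ) with Δψ = ln[tan(π/4+φ₂/2)/tan(π/4+φ₁/2)] = +0.1673, Δλ = -0.0072 → C = 357.55°
d = R·|Δφ| / |cos C| = 6363·0.10210 / 0.99909 = 650 km

650 km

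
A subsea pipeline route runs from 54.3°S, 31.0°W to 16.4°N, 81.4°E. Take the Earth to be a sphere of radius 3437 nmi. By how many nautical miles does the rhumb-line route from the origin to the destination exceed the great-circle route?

Great circle: cos σ = sin φ₁ sin φ₂ + cos φ₁ cos φ₂ cos Δλ,  σ = 2.0293 rad → d_gc = 6974.7 nmi
Rhumb line: Δψ = +1.4233, q = Δφ/Δψ = 0.8669, d_rh = R√(Δφ²+q²Δλ²) = 7221.8 nmi
Excess = 7221.8 − 6974.7 = 247.1 ≈ 247 nmi

247 nmi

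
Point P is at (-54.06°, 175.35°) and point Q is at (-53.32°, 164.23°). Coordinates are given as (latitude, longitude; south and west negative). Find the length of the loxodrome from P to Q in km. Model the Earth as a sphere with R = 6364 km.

Rhumb course C = atan2(Δλ, Δψ) with Δψ = ln[tan(π/4+φ₂/2)/tan(π/4+φ₁/2)] = +0.0218, Δλ = -0.1941 → C = 276.41°
d = R·|Δφ| / |cos C| = 6364·0.01292 / 0.11168 = 736 km

736 km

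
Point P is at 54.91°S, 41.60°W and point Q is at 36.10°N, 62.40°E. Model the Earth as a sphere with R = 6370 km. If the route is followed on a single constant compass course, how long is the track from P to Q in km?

Δψ = ln[tan(π/4+φ₂/2)/tan(π/4+φ₁/2)] = +1.8279;  Δφ = +1.5884 rad,  Δλ = +1.8151 rad
q = Δφ/Δψ = 0.8690
d = R·√(Δφ² + q²Δλ²) = 6370·2.23853 = 14259 km

14259 km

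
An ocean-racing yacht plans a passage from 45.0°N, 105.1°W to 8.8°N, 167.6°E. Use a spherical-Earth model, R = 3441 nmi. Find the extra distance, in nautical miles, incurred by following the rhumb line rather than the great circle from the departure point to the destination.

130 nmi

Great circle: cos σ = sin φ₁ sin φ₂ + cos φ₁ cos φ₂ cos Δλ,  σ = 1.4292 rad → d_gc = 4917.98 nmi
Rhumb line: Δψ = -0.7272, q = Δφ/Δψ = 0.8689, d_rh = R√(Δφ²+q²Δλ²) = 5047.55 nmi
Excess = 5047.55 − 4917.98 = 129.57 ≈ 130 nmi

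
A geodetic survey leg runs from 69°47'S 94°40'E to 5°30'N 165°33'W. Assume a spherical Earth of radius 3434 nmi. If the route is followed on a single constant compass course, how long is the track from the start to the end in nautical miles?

Rhumb course C = atan2(Δλ, Δψ) with Δψ = ln[tan(π/4+φ₂/2)/tan(π/4+φ₁/2)] = +1.8206, Δλ = +1.7415 → C = 43.73°
d = R·|Δφ| / |cos C| = 3434·1.31394 / 0.72261 = 6244 nmi

6244 nmi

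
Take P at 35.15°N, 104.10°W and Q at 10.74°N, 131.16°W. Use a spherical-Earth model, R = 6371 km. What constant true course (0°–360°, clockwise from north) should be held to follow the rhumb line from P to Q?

225.3°

Δψ = ln[tan(π/4+φ₂/2)/tan(π/4+φ₁/2)] = -0.4675
Δλ = -0.4723 rad (taken the short way round)
course = atan2(Δλ, Δψ) = 225.29°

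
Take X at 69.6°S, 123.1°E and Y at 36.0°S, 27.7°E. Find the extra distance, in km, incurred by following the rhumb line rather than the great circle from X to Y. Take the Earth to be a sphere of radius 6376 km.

Great circle: cos σ = sin φ₁ sin φ₂ + cos φ₁ cos φ₂ cos Δλ,  σ = 1.0188 rad → d_gc = 6495.9 km
Rhumb line: Δψ = +1.0409, q = Δφ/Δψ = 0.5634, d_rh = R√(Δφ²+q²Δλ²) = 7053.6 km
Excess = 7053.6 − 6495.9 = 557.7 ≈ 558 km

558 km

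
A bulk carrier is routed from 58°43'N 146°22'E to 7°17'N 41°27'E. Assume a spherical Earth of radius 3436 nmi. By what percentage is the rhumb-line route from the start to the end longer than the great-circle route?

Great circle: σ = 1.5950 rad → d_gc = Rσ = 5480.6 nmi
Rhumb: Δφ = -0.8977, Δλ = -1.8311, Δψ = -1.1455, q = Δφ/Δψ = 0.7836 → d_rh = R√(Δφ²+q²Δλ²) = 5815.8 nmi
Excess = (5815.8 − 5480.6) / 5480.6 = 335.2 / 5480.6 = 6.12% ≈ 6.1%

6.1%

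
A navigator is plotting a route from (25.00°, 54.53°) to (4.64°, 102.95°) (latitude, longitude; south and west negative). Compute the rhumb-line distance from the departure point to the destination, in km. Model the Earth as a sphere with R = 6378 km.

5653 km

Rhumb course C = atan2(Δλ, Δψ) with Δψ = ln[tan(π/4+φ₂/2)/tan(π/4+φ₁/2)] = -0.3698, Δλ = +0.8451 → C = 113.63°
d = R·|Δφ| / |cos C| = 6378·0.35535 / 0.40089 = 5653 km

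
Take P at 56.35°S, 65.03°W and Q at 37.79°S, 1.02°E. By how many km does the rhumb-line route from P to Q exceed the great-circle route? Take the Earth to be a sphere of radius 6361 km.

168 km

Great circle: cos σ = sin φ₁ sin φ₂ + cos φ₁ cos φ₂ cos Δλ,  σ = 0.8123 rad → d_gc = 5166.8 km
Rhumb line: Δψ = +0.4827, q = Δφ/Δψ = 0.6711, d_rh = R√(Δφ²+q²Δλ²) = 5335.2 km
Excess = 5335.2 − 5166.8 = 168.4 ≈ 168 km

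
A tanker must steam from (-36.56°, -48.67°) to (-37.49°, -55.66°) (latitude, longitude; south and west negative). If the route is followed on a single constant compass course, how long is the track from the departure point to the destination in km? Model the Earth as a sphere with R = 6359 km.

Δψ = ln[tan(π/4+φ₂/2)/tan(π/4+φ₁/2)] = -0.0203;  Δφ = -0.0162 rad,  Δλ = -0.1220 rad
q = Δφ/Δψ = 0.7984
d = R·√(Δφ² + q²Δλ²) = 6359·0.09874 = 628 km

628 km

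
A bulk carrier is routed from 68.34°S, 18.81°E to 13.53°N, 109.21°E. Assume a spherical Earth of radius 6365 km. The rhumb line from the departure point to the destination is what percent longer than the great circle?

Great circle: σ = 1.7925 rad → d_gc = Rσ = 11409.6 km
Rhumb: Δφ = +1.4289, Δλ = +1.5778, Δψ = +1.8923, q = Δφ/Δψ = 0.7551 → d_rh = R√(Δφ²+q²Δλ²) = 11841.7 km
Excess = (11841.7 − 11409.6) / 11409.6 = 432.1 / 11409.6 = 3.79% ≈ 3.8%

3.8%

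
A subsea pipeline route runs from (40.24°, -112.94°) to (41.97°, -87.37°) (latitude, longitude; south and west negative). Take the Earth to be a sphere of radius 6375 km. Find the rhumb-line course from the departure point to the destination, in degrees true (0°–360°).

84.9°

Δψ = ln[tan(π/4+φ₂/2)/tan(π/4+φ₁/2)] = +0.0401
Δλ = +0.4463 rad (taken the short way round)
course = atan2(Δλ, Δψ) = 84.87°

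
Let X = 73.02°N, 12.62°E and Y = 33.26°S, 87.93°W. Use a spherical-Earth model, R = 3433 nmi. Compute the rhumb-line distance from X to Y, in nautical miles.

7762 nmi

Rhumb course C = atan2(Δλ, Δψ) with Δψ = ln[tan(π/4+φ₂/2)/tan(π/4+φ₁/2)] = -2.5181, Δλ = -1.7549 → C = 214.87°
d = R·|Δφ| / |cos C| = 3433·1.85494 / 0.82042 = 7762 nmi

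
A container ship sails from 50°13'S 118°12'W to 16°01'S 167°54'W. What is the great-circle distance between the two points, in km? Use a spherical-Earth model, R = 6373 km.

cos σ = sin φ₁ sin φ₂ + cos φ₁ cos φ₂ cos Δλ
      = sin(-50.22°)sin(-16.02°) + cos(-50.22°)cos(-16.02°)cos(-49.70°) = 0.6098
σ = 52.422° → d = Rσ = 6373·0.91494 = 5831 km

5831 km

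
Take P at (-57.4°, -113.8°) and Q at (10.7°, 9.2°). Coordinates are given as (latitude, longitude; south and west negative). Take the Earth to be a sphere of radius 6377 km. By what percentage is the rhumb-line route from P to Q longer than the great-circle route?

Great circle: σ = 2.0317 rad → d_gc = Rσ = 12956.1 km
Rhumb: Δφ = +1.1886, Δλ = +2.1468, Δψ = +1.4174, q = Δφ/Δψ = 0.8386 → d_rh = R√(Δφ²+q²Δλ²) = 13756.1 km
Excess = (13756.1 − 12956.1) / 12956.1 = 800.0 / 12956.1 = 6.17% ≈ 6.2%

6.2%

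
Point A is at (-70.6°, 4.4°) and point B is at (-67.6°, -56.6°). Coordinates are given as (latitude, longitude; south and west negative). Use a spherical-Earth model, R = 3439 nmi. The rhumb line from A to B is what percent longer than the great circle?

4.3%

Great circle: σ = 0.3670 rad → d_gc = Rσ = 1262.0 nmi
Rhumb: Δφ = +0.0524, Δλ = -1.0647, Δψ = +0.1470, q = Δφ/Δψ = 0.3561 → d_rh = R√(Δφ²+q²Δλ²) = 1316.3 nmi
Excess = (1316.3 − 1262.0) / 1262.0 = 54.3 / 1262.0 = 4.30% ≈ 4.3%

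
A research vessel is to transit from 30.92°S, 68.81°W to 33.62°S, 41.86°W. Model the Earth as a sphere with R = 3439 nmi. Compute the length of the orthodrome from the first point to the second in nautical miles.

cos σ = sin φ₁ sin φ₂ + cos φ₁ cos φ₂ cos Δλ
      = sin(-30.92°)sin(-33.62°) + cos(-30.92°)cos(-33.62°)cos(26.95°) = 0.9213
σ = 22.882° → d = Rσ = 3439·0.39936 = 1373 nmi

1373 nmi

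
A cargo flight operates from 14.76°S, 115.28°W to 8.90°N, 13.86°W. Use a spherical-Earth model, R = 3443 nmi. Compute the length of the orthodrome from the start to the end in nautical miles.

Haversine: a = sin²(Δφ/2)+cos φ₁ cos φ₂ sin²(Δλ/2) = 0.61429;  σ = 2·atan2(√a,√(1−a))
σ = 103.213° → d = Rσ = 3443·1.80141 = 6202 nmi

6202 nmi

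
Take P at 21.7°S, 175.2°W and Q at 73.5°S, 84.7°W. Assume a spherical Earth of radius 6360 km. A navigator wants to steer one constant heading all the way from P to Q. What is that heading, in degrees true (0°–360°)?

Meridional parts: M(φ₁)=-0.3881, M(φ₂)=-1.9311 → ΔM = -1.5429;  Δλ = +1.5795 rad
tan C = Δλ / ΔM = -1.0237 → C = 134.33°

134.3°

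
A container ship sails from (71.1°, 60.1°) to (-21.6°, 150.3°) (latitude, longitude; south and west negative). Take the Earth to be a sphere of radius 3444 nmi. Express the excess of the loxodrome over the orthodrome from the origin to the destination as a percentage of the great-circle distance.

3.5%

Great circle: σ = 1.9277 rad → d_gc = Rσ = 6638.8 nmi
Rhumb: Δφ = -1.6179, Δλ = +1.5743, Δψ = -2.1793, q = Δφ/Δψ = 0.7424 → d_rh = R√(Δφ²+q²Δλ²) = 6873.9 nmi
Excess = (6873.9 − 6638.8) / 6638.8 = 235.1 / 6638.8 = 3.54% ≈ 3.5%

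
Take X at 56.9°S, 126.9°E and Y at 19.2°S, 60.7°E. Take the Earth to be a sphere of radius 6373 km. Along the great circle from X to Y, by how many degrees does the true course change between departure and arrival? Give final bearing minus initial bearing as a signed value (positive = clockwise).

Initial bearing θ₁ = atan2(sin Δλ cos φ₂, cos φ₁ sin φ₂ − sin φ₁ cos φ₂ cos Δλ) = 279.18°
Final bearing θ₂ = (initial bearing from the destination back to the start) + 180° = 325.19°
Δθ = θ₂ − θ₁ = +46.0°

+46.0°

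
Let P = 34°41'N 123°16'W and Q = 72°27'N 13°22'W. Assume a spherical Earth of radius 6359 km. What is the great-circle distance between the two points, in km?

Haversine: a = sin²(Δφ/2)+cos φ₁ cos φ₂ sin²(Δλ/2) = 0.27092;  σ = 2·atan2(√a,√(1−a))
σ = 62.732° → d = Rσ = 6359·1.09488 = 6962 km

6962 km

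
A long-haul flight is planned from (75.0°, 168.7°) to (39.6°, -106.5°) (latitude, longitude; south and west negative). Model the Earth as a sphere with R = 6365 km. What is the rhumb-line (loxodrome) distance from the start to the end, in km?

Δψ = ln[tan(π/4+φ₂/2)/tan(π/4+φ₁/2)] = -1.2738;  Δφ = -0.6178 rad,  Δλ = +1.4800 rad
q = Δφ/Δψ = 0.4851
d = R·√(Δφ² + q²Δλ²) = 6365·0.94716 = 6029 km

6029 km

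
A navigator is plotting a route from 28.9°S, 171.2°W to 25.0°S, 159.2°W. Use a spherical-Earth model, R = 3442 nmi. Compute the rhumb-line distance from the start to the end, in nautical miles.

684 nmi

Δψ = ln[tan(π/4+φ₂/2)/tan(π/4+φ₁/2)] = +0.0764;  Δφ = +0.0681 rad,  Δλ = +0.2094 rad
q = Δφ/Δψ = 0.8911
d = R·√(Δφ² + q²Δλ²) = 3442·0.19867 = 684 nmi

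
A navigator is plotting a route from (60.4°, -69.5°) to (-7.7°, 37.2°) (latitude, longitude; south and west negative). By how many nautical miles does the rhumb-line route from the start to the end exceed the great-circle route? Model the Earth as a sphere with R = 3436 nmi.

Great circle: cos σ = sin φ₁ sin φ₂ + cos φ₁ cos φ₂ cos Δλ,  σ = 1.8309 rad → d_gc = 6290.9 nmi
Rhumb line: Δψ = -1.4658, q = Δφ/Δψ = 0.8109, d_rh = R√(Δφ²+q²Δλ²) = 6603.0 nmi
Excess = 6603.0 − 6290.9 = 312.1 ≈ 312 nmi

312 nmi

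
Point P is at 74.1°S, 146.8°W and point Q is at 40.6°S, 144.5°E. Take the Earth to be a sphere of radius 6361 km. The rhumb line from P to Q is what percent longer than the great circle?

Great circle: σ = 0.7934 rad → d_gc = Rσ = 5046.7 km
Rhumb: Δφ = +0.5847, Δλ = -1.1990, Δψ = +1.1920, q = Δφ/Δψ = 0.4905 → d_rh = R√(Δφ²+q²Δλ²) = 5275.3 km
Excess = (5275.3 − 5046.7) / 5046.7 = 228.6 / 5046.7 = 4.53% ≈ 4.5%

4.5%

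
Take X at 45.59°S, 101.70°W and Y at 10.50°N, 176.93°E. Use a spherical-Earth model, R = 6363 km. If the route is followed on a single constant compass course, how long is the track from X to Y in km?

10289 km

Δψ = ln[tan(π/4+φ₂/2)/tan(π/4+φ₁/2)] = +1.0803;  Δφ = +0.9790 rad,  Δλ = -1.4202 rad
q = Δφ/Δψ = 0.9062
d = R·√(Δφ² + q²Δλ²) = 6363·1.61696 = 10289 km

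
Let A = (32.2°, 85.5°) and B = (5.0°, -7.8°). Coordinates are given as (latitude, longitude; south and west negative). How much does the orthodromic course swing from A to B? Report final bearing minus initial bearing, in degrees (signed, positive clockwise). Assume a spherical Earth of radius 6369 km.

-38.3°

Initial bearing θ₁ = atan2(sin Δλ cos φ₂, cos φ₁ sin φ₂ − sin φ₁ cos φ₂ cos Δλ) = 275.99°
Final bearing θ₂ = (initial bearing from the destination back to the start) + 180° = 237.65°
Δθ = θ₂ − θ₁ = -38.3°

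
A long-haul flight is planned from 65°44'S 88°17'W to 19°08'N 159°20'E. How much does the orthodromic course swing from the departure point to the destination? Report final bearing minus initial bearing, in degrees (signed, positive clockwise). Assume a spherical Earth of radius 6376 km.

Initial bearing θ₁ = atan2(sin Δλ cos φ₂, cos φ₁ sin φ₂ − sin φ₁ cos φ₂ cos Δλ) = 257.52°
Final bearing θ₂ = (initial bearing from the destination back to the start) + 180° = 334.87°
Δθ = θ₂ − θ₁ = +77.3°

+77.3°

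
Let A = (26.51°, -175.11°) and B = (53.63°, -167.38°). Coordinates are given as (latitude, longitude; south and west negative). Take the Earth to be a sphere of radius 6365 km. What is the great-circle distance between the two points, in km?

cos σ = sin φ₁ sin φ₂ + cos φ₁ cos φ₂ cos Δλ
      = sin(26.51°)sin(53.63°) + cos(26.51°)cos(53.63°)cos(7.73°) = 0.8852
σ = 27.720° → d = Rσ = 6365·0.48380 = 3079 km

3079 km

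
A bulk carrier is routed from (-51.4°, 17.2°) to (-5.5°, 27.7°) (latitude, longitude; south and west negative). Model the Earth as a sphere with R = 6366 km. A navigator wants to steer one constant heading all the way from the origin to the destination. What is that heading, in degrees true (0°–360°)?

Δψ = ln[tan(π/4+φ₂/2)/tan(π/4+φ₁/2)] = +0.9531
Δλ = +0.1833 rad (taken the short way round)
course = atan2(Δλ, Δψ) = 10.88°

10.9°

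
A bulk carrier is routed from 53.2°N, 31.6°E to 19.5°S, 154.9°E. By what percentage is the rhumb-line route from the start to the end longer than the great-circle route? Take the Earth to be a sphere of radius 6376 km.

4.0%

Great circle: σ = 2.1862 rad → d_gc = Rσ = 13939.3 km
Rhumb: Δφ = -1.2689, Δλ = +2.1520, Δψ = -1.4478, q = Δφ/Δψ = 0.8764 → d_rh = R√(Δφ²+q²Δλ²) = 14493.7 km
Excess = (14493.7 − 13939.3) / 13939.3 = 554.4 / 13939.3 = 3.98% ≈ 4.0%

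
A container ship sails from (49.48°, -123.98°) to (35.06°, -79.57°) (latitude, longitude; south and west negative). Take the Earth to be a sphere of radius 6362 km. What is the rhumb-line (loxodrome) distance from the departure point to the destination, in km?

Rhumb course C = atan2(Δλ, Δψ) with Δψ = ln[tan(π/4+φ₂/2)/tan(π/4+φ₁/2)] = -0.3425, Δλ = +0.7751 → C = 113.84°
d = R·|Δφ| / |cos C| = 6362·0.25168 / 0.40420 = 3961 km

3961 km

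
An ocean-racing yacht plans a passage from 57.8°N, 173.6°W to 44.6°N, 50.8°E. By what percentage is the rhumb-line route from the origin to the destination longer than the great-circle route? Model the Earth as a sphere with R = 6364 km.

19.8%

Great circle: σ = 1.2418 rad → d_gc = Rσ = 7903.0 km
Rhumb: Δφ = -0.2304, Δλ = -2.3667, Δψ = -0.3711, q = Δφ/Δψ = 0.6209 → d_rh = R√(Δφ²+q²Δλ²) = 9465.7 km
Excess = (9465.7 − 7903.0) / 7903.0 = 1562.7 / 7903.0 = 19.77% ≈ 19.8%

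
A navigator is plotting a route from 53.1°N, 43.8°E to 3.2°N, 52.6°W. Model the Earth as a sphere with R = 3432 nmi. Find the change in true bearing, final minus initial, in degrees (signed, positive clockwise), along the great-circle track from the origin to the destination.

-60.4°

At departure: θ₁ = atan2(sin Δλ cos φ₂, cos φ₁ sin φ₂ − sin φ₁ cos φ₂ cos Δλ) = 277.04°
At arrival: θ₂ = atan2(sin Δλ cos φ₁, −cos φ₂ sin φ₁ + sin φ₂ cos φ₁ cos Δλ) = 216.64°
Δθ = θ₂ − θ₁ = -60.4°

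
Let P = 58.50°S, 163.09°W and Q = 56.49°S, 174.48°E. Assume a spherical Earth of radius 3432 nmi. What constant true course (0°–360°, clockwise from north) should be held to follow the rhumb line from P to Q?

279.5°

Meridional parts: M(φ₁)=-1.2657, M(φ₂)=-1.2004 → ΔM = +0.0653;  Δλ = -0.3915 rad
tan C = Δλ / ΔM = -5.9948 → C = 279.47°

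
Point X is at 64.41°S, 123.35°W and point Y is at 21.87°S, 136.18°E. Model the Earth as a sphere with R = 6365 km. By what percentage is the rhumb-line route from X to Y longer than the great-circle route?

7.7%

Great circle: σ = 1.3045 rad → d_gc = Rσ = 8303.4 km
Rhumb: Δφ = +0.7425, Δλ = -1.7535, Δψ = +1.0910, q = Δφ/Δψ = 0.6805 → d_rh = R√(Δφ²+q²Δλ²) = 8945.6 km
Excess = (8945.6 − 8303.4) / 8303.4 = 642.2 / 8303.4 = 7.73% ≈ 7.7%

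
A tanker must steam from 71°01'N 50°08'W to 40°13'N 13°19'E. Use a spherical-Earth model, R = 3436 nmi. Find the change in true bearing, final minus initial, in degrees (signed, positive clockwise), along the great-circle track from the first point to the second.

+55.8°

Initial bearing θ₁ = atan2(sin Δλ cos φ₂, cos φ₁ sin φ₂ − sin φ₁ cos φ₂ cos Δλ) = 99.37°
Final bearing θ₂ = (initial bearing from the destination back to the start) + 180° = 155.15°
Δθ = θ₂ − θ₁ = +55.8°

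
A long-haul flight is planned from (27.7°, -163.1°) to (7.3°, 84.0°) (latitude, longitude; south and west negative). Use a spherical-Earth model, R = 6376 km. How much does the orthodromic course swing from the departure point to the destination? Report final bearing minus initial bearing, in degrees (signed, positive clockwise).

Initial bearing θ₁ = atan2(sin Δλ cos φ₂, cos φ₁ sin φ₂ − sin φ₁ cos φ₂ cos Δλ) = 287.72°
Final bearing θ₂ = (initial bearing from the destination back to the start) + 180° = 238.24°
Δθ = θ₂ − θ₁ = -49.5°

-49.5°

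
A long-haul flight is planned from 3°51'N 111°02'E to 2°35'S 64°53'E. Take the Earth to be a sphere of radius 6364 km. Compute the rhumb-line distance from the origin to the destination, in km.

Rhumb course C = atan2(Δλ, Δψ) with Δψ = ln[tan(π/4+φ₂/2)/tan(π/4+φ₁/2)] = -0.1123, Δλ = -0.8055 → C = 262.06°
d = R·|Δφ| / |cos C| = 6364·0.11228 / 0.13814 = 5173 km

5173 km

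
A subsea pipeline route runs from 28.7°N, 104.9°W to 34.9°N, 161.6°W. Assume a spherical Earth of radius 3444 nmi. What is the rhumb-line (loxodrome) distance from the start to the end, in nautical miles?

2918 nmi

Rhumb course C = atan2(Δλ, Δψ) with Δψ = ln[tan(π/4+φ₂/2)/tan(π/4+φ₁/2)] = +0.1274, Δλ = -0.9896 → C = 277.34°
d = R·|Δφ| / |cos C| = 3444·0.10821 / 0.12772 = 2918 nmi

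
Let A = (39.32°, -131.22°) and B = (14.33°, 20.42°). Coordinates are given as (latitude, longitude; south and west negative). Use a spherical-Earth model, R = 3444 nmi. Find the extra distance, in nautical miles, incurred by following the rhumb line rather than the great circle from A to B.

Great circle: cos σ = sin φ₁ sin φ₂ + cos φ₁ cos φ₂ cos Δλ,  σ = 2.0976 rad → d_gc = 7224.1 nmi
Rhumb line: Δψ = -0.4947, q = Δφ/Δψ = 0.8816, d_rh = R√(Δφ²+q²Δλ²) = 8174.9 nmi
Excess = 8174.9 − 7224.1 = 950.8 ≈ 951 nmi

951 nmi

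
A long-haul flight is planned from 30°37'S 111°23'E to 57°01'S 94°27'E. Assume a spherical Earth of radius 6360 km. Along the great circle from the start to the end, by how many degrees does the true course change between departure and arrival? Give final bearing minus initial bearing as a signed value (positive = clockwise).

+12.1°

At departure: θ₁ = atan2(sin Δλ cos φ₂, cos φ₁ sin φ₂ − sin φ₁ cos φ₂ cos Δλ) = 199.15°
At arrival: θ₂ = atan2(sin Δλ cos φ₁, −cos φ₂ sin φ₁ + sin φ₂ cos φ₁ cos Δλ) = 211.23°
Δθ = θ₂ − θ₁ = +12.1°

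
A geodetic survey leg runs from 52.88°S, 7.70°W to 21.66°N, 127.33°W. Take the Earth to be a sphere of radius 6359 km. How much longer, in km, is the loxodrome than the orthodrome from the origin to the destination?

456 km

Great circle: cos σ = sin φ₁ sin φ₂ + cos φ₁ cos φ₂ cos Δλ,  σ = 2.1793 rad → d_gc = 13857.9 km
Rhumb line: Δψ = +1.4787, q = Δφ/Δψ = 0.8798, d_rh = R√(Δφ²+q²Δλ²) = 14313.9 km
Excess = 14313.9 − 13857.9 = 456.0 ≈ 456 km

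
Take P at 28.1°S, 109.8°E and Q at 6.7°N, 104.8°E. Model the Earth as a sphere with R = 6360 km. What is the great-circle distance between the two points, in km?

3900 km

Haversine: a = sin²(Δφ/2)+cos φ₁ cos φ₂ sin²(Δλ/2) = 0.09109;  σ = 2·atan2(√a,√(1−a))
σ = 35.133° → d = Rσ = 6360·0.61319 = 3900 km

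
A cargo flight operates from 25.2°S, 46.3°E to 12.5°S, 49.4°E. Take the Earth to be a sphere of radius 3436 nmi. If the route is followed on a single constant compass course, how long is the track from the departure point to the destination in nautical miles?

Δψ = ln[tan(π/4+φ₂/2)/tan(π/4+φ₁/2)] = +0.2348;  Δφ = +0.2217 rad,  Δλ = +0.0541 rad
q = Δφ/Δψ = 0.9440
d = R·√(Δφ² + q²Δλ²) = 3436·0.22746 = 782 nmi

782 nmi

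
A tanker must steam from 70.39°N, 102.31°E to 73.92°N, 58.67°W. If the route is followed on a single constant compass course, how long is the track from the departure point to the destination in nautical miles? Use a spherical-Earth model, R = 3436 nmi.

2956 nmi

Rhumb course C = atan2(Δλ, Δψ) with Δψ = ln[tan(π/4+φ₂/2)/tan(π/4+φ₁/2)] = +0.2017, Δλ = -2.8096 → C = 274.11°
d = R·|Δφ| / |cos C| = 3436·0.06161 / 0.07160 = 2956 nmi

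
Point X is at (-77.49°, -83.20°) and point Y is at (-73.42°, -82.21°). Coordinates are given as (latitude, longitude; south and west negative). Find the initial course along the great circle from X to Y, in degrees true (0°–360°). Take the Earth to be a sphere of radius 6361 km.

θ = atan2( sin Δλ·cos φ₂ ,  cos φ₁ sin φ₂ − sin φ₁ cos φ₂ cos Δλ )
  = atan2(+0.0049, +0.0709) = 3.98°

4.0°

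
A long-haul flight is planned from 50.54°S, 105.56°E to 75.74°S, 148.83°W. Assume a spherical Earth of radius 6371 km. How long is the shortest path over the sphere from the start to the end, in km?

5012 km

cos σ = sin φ₁ sin φ₂ + cos φ₁ cos φ₂ cos Δλ
      = sin(-50.54°)sin(-75.74°) + cos(-50.54°)cos(-75.74°)cos(105.61°) = 0.7062
σ = 45.077° → d = Rσ = 6371·0.78674 = 5012 km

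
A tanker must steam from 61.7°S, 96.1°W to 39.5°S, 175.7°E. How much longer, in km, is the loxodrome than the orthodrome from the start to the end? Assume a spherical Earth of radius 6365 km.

Great circle: cos σ = sin φ₁ sin φ₂ + cos φ₁ cos φ₂ cos Δλ,  σ = 0.9624 rad → d_gc = 6125.7 km
Rhumb line: Δψ = +0.6263, q = Δφ/Δψ = 0.6186, d_rh = R√(Δφ²+q²Δλ²) = 6543.9 km
Excess = 6543.9 − 6125.7 = 418.2 ≈ 418 km

418 km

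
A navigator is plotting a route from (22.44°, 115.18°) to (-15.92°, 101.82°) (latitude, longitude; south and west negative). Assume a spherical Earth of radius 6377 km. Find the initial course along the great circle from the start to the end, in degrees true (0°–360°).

θ = atan2( sin Δλ·cos φ₂ ,  cos φ₁ sin φ₂ − sin φ₁ cos φ₂ cos Δλ )
  = atan2(-0.2222, -0.6107) = 200.00°

200.0°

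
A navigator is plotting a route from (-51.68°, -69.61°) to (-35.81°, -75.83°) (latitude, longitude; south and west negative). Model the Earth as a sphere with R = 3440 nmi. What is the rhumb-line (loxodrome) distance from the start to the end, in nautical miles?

Δψ = ln[tan(π/4+φ₂/2)/tan(π/4+φ₁/2)] = +0.3869;  Δφ = +0.2770 rad,  Δλ = -0.1086 rad
q = Δφ/Δψ = 0.7158
d = R·√(Δφ² + q²Δλ²) = 3440·0.28768 = 990 nmi

990 nmi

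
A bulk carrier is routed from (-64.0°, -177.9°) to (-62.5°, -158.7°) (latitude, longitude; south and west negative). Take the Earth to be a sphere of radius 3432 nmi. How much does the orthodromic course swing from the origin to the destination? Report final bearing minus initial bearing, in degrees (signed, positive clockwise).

-17.2°

At departure: θ₁ = atan2(sin Δλ cos φ₂, cos φ₁ sin φ₂ − sin φ₁ cos φ₂ cos Δλ) = 88.83°
At arrival: θ₂ = atan2(sin Δλ cos φ₁, −cos φ₂ sin φ₁ + sin φ₂ cos φ₁ cos Δλ) = 71.65°
Δθ = θ₂ − θ₁ = -17.2°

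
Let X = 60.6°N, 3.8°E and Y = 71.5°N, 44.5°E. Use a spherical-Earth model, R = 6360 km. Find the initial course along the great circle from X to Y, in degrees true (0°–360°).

N = sin Δλ·cos φ₂ = +0.2069;  D = cos φ₁ sin φ₂ − sin φ₁ cos φ₂ cos Δλ = +0.2560
initial course = atan2(N, D) = 38.95°

39.0°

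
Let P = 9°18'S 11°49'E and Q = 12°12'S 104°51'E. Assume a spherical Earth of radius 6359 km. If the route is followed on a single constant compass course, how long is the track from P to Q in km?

10148 km

Δψ = ln[tan(π/4+φ₂/2)/tan(π/4+φ₁/2)] = -0.0515;  Δφ = -0.0506 rad,  Δλ = +1.6237 rad
q = Δφ/Δψ = 0.9823
d = R·√(Δφ² + q²Δλ²) = 6359·1.59586 = 10148 km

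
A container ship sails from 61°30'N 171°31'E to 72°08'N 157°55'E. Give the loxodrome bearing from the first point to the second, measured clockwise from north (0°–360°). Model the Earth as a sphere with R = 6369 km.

333.7°

Meridional parts: M(φ₁)=+1.3705, M(φ₂)=+1.8503 → ΔM = +0.4797;  Δλ = -0.2374 rad
tan C = Δλ / ΔM = -0.4948 → C = 333.67°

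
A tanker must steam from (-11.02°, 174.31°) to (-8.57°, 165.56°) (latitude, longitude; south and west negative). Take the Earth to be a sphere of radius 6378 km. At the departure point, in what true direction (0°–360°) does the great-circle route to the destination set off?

285.1°

θ = atan2( sin Δλ·cos φ₂ ,  cos φ₁ sin φ₂ − sin φ₁ cos φ₂ cos Δλ )
  = atan2(-0.1504, +0.0405) = 285.09°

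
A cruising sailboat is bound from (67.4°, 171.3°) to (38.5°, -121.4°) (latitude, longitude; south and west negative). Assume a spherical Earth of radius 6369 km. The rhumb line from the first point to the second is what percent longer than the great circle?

Great circle: σ = 0.8082 rad → d_gc = Rσ = 5147.7 km
Rhumb: Δφ = -0.5044, Δλ = +1.1746, Δψ = -0.8812, q = Δφ/Δψ = 0.5724 → d_rh = R√(Δφ²+q²Δλ²) = 5353.1 km
Excess = (5353.1 − 5147.7) / 5147.7 = 205.4 / 5147.7 = 3.99% ≈ 4.0%

4.0%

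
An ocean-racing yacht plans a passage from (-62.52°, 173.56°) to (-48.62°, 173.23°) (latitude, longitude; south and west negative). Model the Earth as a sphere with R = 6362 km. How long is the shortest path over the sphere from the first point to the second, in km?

1544 km

Haversine: a = sin²(Δφ/2)+cos φ₁ cos φ₂ sin²(Δλ/2) = 0.01464;  σ = 2·atan2(√a,√(1−a))
σ = 13.901° → d = Rσ = 6362·0.24262 = 1544 km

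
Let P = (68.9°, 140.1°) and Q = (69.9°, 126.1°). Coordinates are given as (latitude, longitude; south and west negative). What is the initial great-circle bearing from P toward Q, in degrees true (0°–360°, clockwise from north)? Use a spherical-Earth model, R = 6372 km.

288.0°

θ = atan2( sin Δλ·cos φ₂ ,  cos φ₁ sin φ₂ − sin φ₁ cos φ₂ cos Δλ )
  = atan2(-0.0831, +0.0270) = 287.98°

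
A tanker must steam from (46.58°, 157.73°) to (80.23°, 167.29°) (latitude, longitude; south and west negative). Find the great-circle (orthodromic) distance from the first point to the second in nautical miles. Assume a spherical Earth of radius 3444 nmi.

Haversine: a = sin²(Δφ/2)+cos φ₁ cos φ₂ sin²(Δλ/2) = 0.08459;  σ = 2·atan2(√a,√(1−a))
σ = 33.817° → d = Rσ = 3444·0.59022 = 2033 nmi

2033 nmi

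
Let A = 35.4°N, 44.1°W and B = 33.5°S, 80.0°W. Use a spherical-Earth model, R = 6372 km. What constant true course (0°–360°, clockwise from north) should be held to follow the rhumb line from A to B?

Δψ = ln[tan(π/4+φ₂/2)/tan(π/4+φ₁/2)] = -1.2825
Δλ = -0.6266 rad (taken the short way round)
course = atan2(Δλ, Δψ) = 206.04°

206.0°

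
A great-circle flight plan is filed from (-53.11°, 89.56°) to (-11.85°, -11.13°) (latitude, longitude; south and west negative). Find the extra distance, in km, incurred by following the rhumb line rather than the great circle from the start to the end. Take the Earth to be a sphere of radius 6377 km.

502 km

Great circle: cos σ = sin φ₁ sin φ₂ + cos φ₁ cos φ₂ cos Δλ,  σ = 1.5155 rad → d_gc = 9664.4 km
Rhumb line: Δψ = +0.8897, q = Δφ/Δψ = 0.8094, d_rh = R√(Δφ²+q²Δλ²) = 10166.8 km
Excess = 10166.8 − 9664.4 = 502.4 ≈ 502 km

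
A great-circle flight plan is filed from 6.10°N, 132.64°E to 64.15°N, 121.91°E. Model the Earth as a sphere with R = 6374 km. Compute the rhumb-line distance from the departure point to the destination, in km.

Δψ = ln[tan(π/4+φ₂/2)/tan(π/4+φ₁/2)] = +1.3652;  Δφ = +1.0132 rad,  Δλ = -0.1873 rad
q = Δφ/Δψ = 0.7421
d = R·√(Δφ² + q²Δλ²) = 6374·1.02265 = 6518 km

6518 km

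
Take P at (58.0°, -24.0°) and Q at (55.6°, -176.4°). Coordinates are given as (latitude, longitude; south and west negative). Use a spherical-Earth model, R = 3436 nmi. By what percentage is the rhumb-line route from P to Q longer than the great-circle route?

29.9%

Great circle: σ = 1.1214 rad → d_gc = Rσ = 3853.1 nmi
Rhumb: Δφ = -0.0419, Δλ = -2.6599, Δψ = -0.0765, q = Δφ/Δψ = 0.5473 → d_rh = R√(Δφ²+q²Δλ²) = 5004.4 nmi
Excess = (5004.4 − 3853.1) / 3853.1 = 1151.3 / 3853.1 = 29.88% ≈ 29.9%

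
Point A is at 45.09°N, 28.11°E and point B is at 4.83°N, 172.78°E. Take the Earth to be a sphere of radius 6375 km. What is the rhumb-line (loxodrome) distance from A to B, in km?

Rhumb course C = atan2(Δλ, Δψ) with Δψ = ln[tan(π/4+φ₂/2)/tan(π/4+φ₁/2)] = -0.7992, Δλ = +2.5250 → C = 107.56°
d = R·|Δφ| / |cos C| = 6375·0.70267 / 0.30176 = 14845 km

14845 km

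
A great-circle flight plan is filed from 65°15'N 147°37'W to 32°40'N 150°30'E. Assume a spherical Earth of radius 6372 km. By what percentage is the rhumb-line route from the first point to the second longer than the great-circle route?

3.0%

Great circle: σ = 0.8549 rad → d_gc = Rσ = 5447.7 km
Rhumb: Δφ = -0.5687, Δλ = -1.0801, Δψ = -0.9130, q = Δφ/Δψ = 0.6229 → d_rh = R√(Δφ²+q²Δλ²) = 5613.0 km
Excess = (5613.0 − 5447.7) / 5447.7 = 165.3 / 5447.7 = 3.03% ≈ 3.0%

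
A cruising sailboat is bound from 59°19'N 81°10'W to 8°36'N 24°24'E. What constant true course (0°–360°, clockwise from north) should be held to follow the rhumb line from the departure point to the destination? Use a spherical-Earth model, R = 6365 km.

Meridional parts: M(φ₁)=+1.2933, M(φ₂)=+0.1507 → ΔM = -1.1427;  Δλ = +1.8425 rad
tan C = Δλ / ΔM = -1.6124 → C = 121.81°

121.8°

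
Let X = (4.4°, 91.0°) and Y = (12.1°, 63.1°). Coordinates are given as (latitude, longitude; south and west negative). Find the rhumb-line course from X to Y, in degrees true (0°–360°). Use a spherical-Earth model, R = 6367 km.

Meridional parts: M(φ₁)=+0.0769, M(φ₂)=+0.2128 → ΔM = +0.1359;  Δλ = -0.4869 rad
tan C = Δλ / ΔM = -3.5831 → C = 285.59°

285.6°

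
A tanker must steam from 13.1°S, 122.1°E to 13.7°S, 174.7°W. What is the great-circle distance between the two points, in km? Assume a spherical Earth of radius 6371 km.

6815 km

Haversine: a = sin²(Δφ/2)+cos φ₁ cos φ₂ sin²(Δλ/2) = 0.25984;  σ = 2·atan2(√a,√(1−a))
σ = 61.293° → d = Rσ = 6371·1.06977 = 6815 km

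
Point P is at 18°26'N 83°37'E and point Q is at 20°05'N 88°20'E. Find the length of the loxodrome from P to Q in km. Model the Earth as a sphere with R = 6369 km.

Rhumb course C = atan2(Δλ, Δψ) with Δψ = ln[tan(π/4+φ₂/2)/tan(π/4+φ₁/2)] = +0.0305, Δλ = +0.0823 → C = 69.67°
d = R·|Δφ| / |cos C| = 6369·0.02880 / 0.34748 = 528 km

528 km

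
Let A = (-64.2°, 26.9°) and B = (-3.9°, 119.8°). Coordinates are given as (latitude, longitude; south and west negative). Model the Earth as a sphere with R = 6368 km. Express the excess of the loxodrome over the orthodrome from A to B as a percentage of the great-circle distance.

Great circle: σ = 1.5315 rad → d_gc = Rσ = 9752.7 km
Rhumb: Δφ = +1.0524, Δλ = +1.6214, Δψ = +1.4058, q = Δφ/Δψ = 0.7486 → d_rh = R√(Δφ²+q²Δλ²) = 10230.7 km
Excess = (10230.7 − 9752.7) / 9752.7 = 478.0 / 9752.7 = 4.90% ≈ 4.9%

4.9%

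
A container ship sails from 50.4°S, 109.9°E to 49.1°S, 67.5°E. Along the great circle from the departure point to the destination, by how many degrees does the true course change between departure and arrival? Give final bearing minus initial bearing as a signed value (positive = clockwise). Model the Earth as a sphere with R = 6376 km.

+33.0°

At departure: θ₁ = atan2(sin Δλ cos φ₂, cos φ₁ sin φ₂ − sin φ₁ cos φ₂ cos Δλ) = 256.10°
At arrival: θ₂ = atan2(sin Δλ cos φ₁, −cos φ₂ sin φ₁ + sin φ₂ cos φ₁ cos Δλ) = 289.08°
Δθ = θ₂ − θ₁ = +33.0°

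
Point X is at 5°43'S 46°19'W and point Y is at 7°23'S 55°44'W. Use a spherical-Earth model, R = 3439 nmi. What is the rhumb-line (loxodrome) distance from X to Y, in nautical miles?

570 nmi

Δψ = ln[tan(π/4+φ₂/2)/tan(π/4+φ₁/2)] = -0.0293;  Δφ = -0.0291 rad,  Δλ = -0.1644 rad
q = Δφ/Δψ = 0.9934
d = R·√(Δφ² + q²Δλ²) = 3439·0.16584 = 570 nmi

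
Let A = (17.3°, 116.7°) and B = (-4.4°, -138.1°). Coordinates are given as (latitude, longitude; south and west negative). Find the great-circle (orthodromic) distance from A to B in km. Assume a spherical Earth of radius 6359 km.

Haversine: a = sin²(Δφ/2)+cos φ₁ cos φ₂ sin²(Δλ/2) = 0.63620;  σ = 2·atan2(√a,√(1−a))
σ = 105.807° → d = Rσ = 6359·1.84669 = 11743 km

11743 km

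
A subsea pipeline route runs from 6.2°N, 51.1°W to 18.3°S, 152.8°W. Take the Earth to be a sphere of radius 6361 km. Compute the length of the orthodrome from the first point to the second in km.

Haversine: a = sin²(Δφ/2)+cos φ₁ cos φ₂ sin²(Δλ/2) = 0.61266;  σ = 2·atan2(√a,√(1−a))
σ = 103.021° → d = Rσ = 6361·1.79806 = 11437 km

11437 km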